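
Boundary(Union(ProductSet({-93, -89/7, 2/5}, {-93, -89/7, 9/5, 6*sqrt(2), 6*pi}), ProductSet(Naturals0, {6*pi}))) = Union(ProductSet({-93, -89/7, 2/5}, {-93, -89/7, 9/5, 6*sqrt(2), 6*pi}), ProductSet(Naturals0, {6*pi}))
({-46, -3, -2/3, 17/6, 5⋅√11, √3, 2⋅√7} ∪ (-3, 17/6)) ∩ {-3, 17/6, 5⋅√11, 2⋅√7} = {-3, 17/6, 5⋅√11, 2⋅√7}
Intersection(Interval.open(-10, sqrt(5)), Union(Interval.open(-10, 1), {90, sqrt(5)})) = Interval.open(-10, 1)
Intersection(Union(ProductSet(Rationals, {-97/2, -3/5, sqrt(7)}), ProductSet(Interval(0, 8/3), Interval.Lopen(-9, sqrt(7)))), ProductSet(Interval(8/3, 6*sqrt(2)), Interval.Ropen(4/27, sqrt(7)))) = ProductSet({8/3}, Interval.Ropen(4/27, sqrt(7)))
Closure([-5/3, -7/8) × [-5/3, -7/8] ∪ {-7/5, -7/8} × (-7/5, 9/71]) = ({-7/8} × [-7/5, 9/71]) ∪ ({-7/5, -7/8} × (-7/5, 9/71]) ∪ ([-5/3, -7/8] × [-5/3, -7/8])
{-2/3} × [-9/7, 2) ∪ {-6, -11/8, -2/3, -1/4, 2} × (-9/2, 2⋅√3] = {-6, -11/8, -2/3, -1/4, 2} × (-9/2, 2⋅√3]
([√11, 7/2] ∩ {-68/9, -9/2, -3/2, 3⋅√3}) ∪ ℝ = ℝ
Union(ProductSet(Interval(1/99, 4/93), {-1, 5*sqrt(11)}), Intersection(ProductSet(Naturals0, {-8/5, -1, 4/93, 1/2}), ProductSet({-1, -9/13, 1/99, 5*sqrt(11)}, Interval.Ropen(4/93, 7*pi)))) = ProductSet(Interval(1/99, 4/93), {-1, 5*sqrt(11)})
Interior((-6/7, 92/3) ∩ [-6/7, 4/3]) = (-6/7, 4/3)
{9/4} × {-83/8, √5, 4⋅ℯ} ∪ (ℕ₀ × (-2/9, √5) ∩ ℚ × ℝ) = (ℕ₀ × (-2/9, √5)) ∪ ({9/4} × {-83/8, √5, 4⋅ℯ})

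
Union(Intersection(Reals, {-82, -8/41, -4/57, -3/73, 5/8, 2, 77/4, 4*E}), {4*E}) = {-82, -8/41, -4/57, -3/73, 5/8, 2, 77/4, 4*E}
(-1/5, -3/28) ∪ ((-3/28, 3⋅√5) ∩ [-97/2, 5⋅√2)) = (-1/5, -3/28) ∪ (-3/28, 3⋅√5)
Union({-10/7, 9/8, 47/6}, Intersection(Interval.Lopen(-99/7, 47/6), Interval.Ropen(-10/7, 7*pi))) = Interval(-10/7, 47/6)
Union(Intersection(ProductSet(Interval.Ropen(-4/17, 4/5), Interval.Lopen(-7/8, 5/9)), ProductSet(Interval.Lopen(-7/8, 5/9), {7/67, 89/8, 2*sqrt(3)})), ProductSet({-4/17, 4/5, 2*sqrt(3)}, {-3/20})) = Union(ProductSet({-4/17, 4/5, 2*sqrt(3)}, {-3/20}), ProductSet(Interval(-4/17, 5/9), {7/67}))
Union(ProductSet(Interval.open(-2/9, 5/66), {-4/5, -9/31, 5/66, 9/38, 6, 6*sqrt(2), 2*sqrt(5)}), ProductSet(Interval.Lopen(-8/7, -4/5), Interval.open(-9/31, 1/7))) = Union(ProductSet(Interval.Lopen(-8/7, -4/5), Interval.open(-9/31, 1/7)), ProductSet(Interval.open(-2/9, 5/66), {-4/5, -9/31, 5/66, 9/38, 6, 6*sqrt(2), 2*sqrt(5)}))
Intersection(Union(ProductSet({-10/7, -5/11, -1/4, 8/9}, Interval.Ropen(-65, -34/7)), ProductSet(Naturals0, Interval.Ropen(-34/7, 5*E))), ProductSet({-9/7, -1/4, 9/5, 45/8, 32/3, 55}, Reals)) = Union(ProductSet({-1/4}, Interval.Ropen(-65, -34/7)), ProductSet({55}, Interval.Ropen(-34/7, 5*E)))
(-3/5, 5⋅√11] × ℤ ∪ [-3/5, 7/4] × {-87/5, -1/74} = ([-3/5, 7/4] × {-87/5, -1/74}) ∪ ((-3/5, 5⋅√11] × ℤ)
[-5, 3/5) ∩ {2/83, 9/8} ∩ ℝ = {2/83}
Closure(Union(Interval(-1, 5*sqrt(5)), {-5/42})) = Interval(-1, 5*sqrt(5))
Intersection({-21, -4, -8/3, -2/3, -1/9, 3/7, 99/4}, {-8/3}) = {-8/3}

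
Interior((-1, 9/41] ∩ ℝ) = (-1, 9/41)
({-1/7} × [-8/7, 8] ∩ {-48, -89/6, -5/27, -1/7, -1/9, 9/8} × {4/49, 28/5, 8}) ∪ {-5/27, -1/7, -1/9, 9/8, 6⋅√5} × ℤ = ({-1/7} × {4/49, 28/5, 8}) ∪ ({-5/27, -1/7, -1/9, 9/8, 6⋅√5} × ℤ)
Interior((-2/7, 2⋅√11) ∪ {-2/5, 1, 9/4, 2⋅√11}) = (-2/7, 2⋅√11)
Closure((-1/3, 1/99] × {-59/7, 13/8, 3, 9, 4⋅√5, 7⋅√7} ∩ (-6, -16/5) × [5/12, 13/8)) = ∅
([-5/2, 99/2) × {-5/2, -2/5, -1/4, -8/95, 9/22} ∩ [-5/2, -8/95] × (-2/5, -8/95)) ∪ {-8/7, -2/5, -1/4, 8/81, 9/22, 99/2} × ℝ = ([-5/2, -8/95] × {-1/4}) ∪ ({-8/7, -2/5, -1/4, 8/81, 9/22, 99/2} × ℝ)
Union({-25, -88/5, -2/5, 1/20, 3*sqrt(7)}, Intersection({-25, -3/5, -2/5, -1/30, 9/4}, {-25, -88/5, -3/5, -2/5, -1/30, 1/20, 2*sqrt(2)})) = {-25, -88/5, -3/5, -2/5, -1/30, 1/20, 3*sqrt(7)}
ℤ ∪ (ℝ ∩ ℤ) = ℤ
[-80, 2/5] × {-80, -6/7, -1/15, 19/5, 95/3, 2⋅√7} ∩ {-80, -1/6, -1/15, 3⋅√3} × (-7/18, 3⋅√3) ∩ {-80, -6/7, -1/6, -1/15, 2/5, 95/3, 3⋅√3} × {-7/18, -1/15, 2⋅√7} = {-80, -1/6, -1/15} × {-1/15}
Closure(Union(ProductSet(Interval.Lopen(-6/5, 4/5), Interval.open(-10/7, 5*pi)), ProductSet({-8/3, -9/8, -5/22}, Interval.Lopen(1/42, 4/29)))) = Union(ProductSet({-8/3}, Interval(1/42, 4/29)), ProductSet({-6/5, 4/5}, Interval(-10/7, 5*pi)), ProductSet({-8/3, -9/8, -5/22}, Interval.Lopen(1/42, 4/29)), ProductSet(Interval(-6/5, 4/5), {-10/7, 5*pi}), ProductSet(Interval.Lopen(-6/5, 4/5), Interval.open(-10/7, 5*pi)))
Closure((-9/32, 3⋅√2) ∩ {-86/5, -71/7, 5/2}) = {5/2}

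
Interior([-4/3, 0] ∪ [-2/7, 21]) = (-4/3, 21)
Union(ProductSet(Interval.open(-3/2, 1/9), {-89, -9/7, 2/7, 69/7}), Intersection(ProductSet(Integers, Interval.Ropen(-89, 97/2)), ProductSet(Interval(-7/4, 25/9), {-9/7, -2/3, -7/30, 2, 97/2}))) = Union(ProductSet(Interval.open(-3/2, 1/9), {-89, -9/7, 2/7, 69/7}), ProductSet(Range(-1, 3, 1), {-9/7, -2/3, -7/30, 2}))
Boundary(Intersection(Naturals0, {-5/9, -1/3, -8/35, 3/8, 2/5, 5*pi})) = EmptySet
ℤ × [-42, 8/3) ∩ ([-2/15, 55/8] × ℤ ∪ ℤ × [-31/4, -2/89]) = (ℤ × [-31/4, -2/89]) ∪ ({0, 1, …, 6} × {-42, -41, …, 2})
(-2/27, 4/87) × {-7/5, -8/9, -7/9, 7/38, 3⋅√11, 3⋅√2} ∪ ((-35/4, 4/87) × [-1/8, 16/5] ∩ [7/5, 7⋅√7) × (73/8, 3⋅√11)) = (-2/27, 4/87) × {-7/5, -8/9, -7/9, 7/38, 3⋅√11, 3⋅√2}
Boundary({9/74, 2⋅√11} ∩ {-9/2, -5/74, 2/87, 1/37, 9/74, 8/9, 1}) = {9/74}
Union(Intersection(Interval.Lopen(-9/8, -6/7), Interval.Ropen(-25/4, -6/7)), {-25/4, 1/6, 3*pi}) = Union({-25/4, 1/6, 3*pi}, Interval.open(-9/8, -6/7))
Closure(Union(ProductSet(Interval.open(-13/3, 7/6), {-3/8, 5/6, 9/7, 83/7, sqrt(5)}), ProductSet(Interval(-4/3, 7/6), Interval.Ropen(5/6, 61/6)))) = Union(ProductSet(Interval(-13/3, 7/6), {-3/8, 5/6, 9/7, 83/7, sqrt(5)}), ProductSet(Interval(-4/3, 7/6), Interval(5/6, 61/6)))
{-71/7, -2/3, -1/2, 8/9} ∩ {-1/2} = {-1/2}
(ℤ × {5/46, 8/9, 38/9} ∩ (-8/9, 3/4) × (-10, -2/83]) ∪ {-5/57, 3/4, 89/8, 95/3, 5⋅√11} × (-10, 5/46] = {-5/57, 3/4, 89/8, 95/3, 5⋅√11} × (-10, 5/46]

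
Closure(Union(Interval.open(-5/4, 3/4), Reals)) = Interval(-oo, oo)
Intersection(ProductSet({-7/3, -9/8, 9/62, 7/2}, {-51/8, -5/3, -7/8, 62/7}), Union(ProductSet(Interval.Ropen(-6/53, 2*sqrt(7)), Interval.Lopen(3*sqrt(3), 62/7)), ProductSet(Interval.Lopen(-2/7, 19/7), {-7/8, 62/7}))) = Union(ProductSet({9/62}, {-7/8, 62/7}), ProductSet({9/62, 7/2}, {62/7}))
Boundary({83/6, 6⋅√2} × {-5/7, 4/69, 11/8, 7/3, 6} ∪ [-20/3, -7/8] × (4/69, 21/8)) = ({-20/3, -7/8} × [4/69, 21/8]) ∪ ([-20/3, -7/8] × {4/69, 21/8}) ∪ ({83/6, 6⋅√2} × {-5/7, 4/69, 11/8, 7/3, 6})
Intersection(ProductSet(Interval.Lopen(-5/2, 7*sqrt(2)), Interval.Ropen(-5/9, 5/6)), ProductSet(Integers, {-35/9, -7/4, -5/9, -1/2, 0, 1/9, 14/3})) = ProductSet(Range(-2, 10, 1), {-5/9, -1/2, 0, 1/9})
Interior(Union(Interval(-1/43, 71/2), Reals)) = Interval(-oo, oo)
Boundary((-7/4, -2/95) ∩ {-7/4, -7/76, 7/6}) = {-7/76}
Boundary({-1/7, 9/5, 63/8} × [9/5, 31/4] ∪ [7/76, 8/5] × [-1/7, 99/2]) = ({7/76, 8/5} × [-1/7, 99/2]) ∪ ([7/76, 8/5] × {-1/7, 99/2}) ∪ ({-1/7, 9/5, 63/8} × [9/5, 31/4])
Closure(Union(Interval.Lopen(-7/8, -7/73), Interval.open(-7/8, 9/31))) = Interval(-7/8, 9/31)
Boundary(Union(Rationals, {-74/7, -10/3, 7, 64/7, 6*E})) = Reals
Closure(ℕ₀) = ℕ₀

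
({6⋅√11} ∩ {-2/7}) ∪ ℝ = ℝ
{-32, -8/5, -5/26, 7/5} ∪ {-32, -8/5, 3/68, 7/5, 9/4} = {-32, -8/5, -5/26, 3/68, 7/5, 9/4}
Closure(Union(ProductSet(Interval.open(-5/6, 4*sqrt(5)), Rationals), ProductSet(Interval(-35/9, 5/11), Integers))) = Union(ProductSet(Interval(-35/9, 5/11), Integers), ProductSet(Interval(-5/6, 4*sqrt(5)), Reals))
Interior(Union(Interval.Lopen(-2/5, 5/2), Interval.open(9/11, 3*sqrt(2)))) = Interval.open(-2/5, 3*sqrt(2))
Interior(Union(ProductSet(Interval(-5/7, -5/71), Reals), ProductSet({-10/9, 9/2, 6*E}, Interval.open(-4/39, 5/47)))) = ProductSet(Interval.open(-5/7, -5/71), Reals)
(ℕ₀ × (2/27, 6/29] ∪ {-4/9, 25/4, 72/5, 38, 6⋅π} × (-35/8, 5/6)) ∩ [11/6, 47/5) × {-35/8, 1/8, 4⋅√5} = ({2, 3, …, 9} ∪ {25/4}) × {1/8}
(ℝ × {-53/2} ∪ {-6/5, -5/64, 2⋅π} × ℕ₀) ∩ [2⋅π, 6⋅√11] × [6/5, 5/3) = ∅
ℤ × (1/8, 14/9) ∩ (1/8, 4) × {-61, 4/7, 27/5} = {1, 2, 3} × {4/7}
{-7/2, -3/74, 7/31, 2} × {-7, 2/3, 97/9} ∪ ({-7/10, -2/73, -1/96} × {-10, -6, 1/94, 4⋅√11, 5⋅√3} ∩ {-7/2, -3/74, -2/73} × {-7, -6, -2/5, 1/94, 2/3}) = ({-2/73} × {-6, 1/94}) ∪ ({-7/2, -3/74, 7/31, 2} × {-7, 2/3, 97/9})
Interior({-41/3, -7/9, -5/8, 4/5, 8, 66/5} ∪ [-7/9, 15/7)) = (-7/9, 15/7)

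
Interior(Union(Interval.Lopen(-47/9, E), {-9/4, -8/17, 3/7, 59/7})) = Interval.open(-47/9, E)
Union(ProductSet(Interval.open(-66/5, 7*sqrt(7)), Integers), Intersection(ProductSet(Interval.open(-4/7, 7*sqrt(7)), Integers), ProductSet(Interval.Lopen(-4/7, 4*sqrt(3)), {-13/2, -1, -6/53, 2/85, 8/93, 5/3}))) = ProductSet(Interval.open(-66/5, 7*sqrt(7)), Integers)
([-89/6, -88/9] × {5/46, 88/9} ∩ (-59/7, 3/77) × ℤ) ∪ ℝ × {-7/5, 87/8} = ℝ × {-7/5, 87/8}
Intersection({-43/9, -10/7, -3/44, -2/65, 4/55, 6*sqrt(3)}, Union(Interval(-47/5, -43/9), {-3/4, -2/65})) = {-43/9, -2/65}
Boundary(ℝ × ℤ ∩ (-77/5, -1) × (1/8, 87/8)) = [-77/5, -1] × {1, 2, …, 10}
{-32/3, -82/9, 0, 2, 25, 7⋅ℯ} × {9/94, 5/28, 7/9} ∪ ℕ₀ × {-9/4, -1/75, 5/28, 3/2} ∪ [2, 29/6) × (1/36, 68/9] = (ℕ₀ × {-9/4, -1/75, 5/28, 3/2}) ∪ ([2, 29/6) × (1/36, 68/9]) ∪ ({-32/3, -82/9, 0, 2, 25, 7⋅ℯ} × {9/94, 5/28, 7/9})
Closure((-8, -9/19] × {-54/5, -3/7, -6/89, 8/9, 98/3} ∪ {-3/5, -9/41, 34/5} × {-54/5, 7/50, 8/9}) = ({-3/5, -9/41, 34/5} × {-54/5, 7/50, 8/9}) ∪ ([-8, -9/19] × {-54/5, -3/7, -6/89, 8/9, 98/3})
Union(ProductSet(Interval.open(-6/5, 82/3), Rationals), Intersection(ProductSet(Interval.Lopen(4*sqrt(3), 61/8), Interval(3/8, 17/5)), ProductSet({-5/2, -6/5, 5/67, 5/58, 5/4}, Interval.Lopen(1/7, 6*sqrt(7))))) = ProductSet(Interval.open(-6/5, 82/3), Rationals)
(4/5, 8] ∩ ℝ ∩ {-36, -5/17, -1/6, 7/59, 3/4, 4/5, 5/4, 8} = {5/4, 8}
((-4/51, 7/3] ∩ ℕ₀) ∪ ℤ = ℤ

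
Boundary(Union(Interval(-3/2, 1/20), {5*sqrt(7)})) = {-3/2, 1/20, 5*sqrt(7)}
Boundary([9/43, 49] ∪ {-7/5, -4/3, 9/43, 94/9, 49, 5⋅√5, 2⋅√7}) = {-7/5, -4/3, 9/43, 49}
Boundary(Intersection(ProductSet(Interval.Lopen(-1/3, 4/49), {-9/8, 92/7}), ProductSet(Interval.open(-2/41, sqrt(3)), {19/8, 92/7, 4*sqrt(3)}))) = ProductSet(Interval(-2/41, 4/49), {92/7})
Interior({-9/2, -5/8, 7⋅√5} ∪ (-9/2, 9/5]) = (-9/2, 9/5)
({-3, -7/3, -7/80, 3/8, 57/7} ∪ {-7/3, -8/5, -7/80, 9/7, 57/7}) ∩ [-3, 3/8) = {-3, -7/3, -8/5, -7/80}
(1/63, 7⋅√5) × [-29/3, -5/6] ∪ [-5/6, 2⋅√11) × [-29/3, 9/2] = ([-5/6, 2⋅√11) × [-29/3, 9/2]) ∪ ((1/63, 7⋅√5) × [-29/3, -5/6])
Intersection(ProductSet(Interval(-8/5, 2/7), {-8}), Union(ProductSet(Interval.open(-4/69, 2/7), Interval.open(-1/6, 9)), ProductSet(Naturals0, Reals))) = ProductSet(Range(0, 1, 1), {-8})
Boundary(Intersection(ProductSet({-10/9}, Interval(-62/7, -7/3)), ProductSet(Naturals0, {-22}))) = EmptySet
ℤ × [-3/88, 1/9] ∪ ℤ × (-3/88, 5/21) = ℤ × [-3/88, 5/21)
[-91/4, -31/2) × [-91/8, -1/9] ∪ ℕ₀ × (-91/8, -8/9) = (ℕ₀ × (-91/8, -8/9)) ∪ ([-91/4, -31/2) × [-91/8, -1/9])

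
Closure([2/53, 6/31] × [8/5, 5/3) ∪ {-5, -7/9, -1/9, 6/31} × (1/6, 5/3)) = ({-5, -7/9, -1/9, 6/31} × [1/6, 5/3]) ∪ ([2/53, 6/31] × [8/5, 5/3])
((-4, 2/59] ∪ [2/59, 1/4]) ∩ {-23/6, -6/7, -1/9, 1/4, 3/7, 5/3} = {-23/6, -6/7, -1/9, 1/4}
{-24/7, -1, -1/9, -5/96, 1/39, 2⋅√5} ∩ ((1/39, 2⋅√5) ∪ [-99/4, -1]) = {-24/7, -1}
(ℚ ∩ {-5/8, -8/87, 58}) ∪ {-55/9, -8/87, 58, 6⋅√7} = {-55/9, -5/8, -8/87, 58, 6⋅√7}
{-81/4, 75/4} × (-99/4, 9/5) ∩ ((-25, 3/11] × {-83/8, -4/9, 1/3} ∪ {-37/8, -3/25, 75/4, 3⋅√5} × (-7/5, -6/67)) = ({-81/4} × {-83/8, -4/9, 1/3}) ∪ ({75/4} × (-7/5, -6/67))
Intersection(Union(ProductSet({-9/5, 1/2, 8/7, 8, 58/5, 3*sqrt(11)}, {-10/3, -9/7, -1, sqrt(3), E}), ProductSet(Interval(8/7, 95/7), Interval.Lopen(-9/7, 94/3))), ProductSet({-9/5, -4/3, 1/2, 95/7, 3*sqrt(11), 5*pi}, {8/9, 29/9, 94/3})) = ProductSet({95/7, 3*sqrt(11)}, {8/9, 29/9, 94/3})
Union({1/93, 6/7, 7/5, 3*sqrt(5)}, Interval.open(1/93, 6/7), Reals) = Interval(-oo, oo)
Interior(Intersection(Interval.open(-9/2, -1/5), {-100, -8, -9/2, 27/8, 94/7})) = EmptySet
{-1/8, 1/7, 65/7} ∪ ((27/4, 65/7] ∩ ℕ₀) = {-1/8, 1/7, 65/7} ∪ {7, 8, 9}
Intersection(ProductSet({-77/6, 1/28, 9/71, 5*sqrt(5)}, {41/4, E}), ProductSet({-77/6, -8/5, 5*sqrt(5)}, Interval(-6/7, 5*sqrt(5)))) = ProductSet({-77/6, 5*sqrt(5)}, {41/4, E})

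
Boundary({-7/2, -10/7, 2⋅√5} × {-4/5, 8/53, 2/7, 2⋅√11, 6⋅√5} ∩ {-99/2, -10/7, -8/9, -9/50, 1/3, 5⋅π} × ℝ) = {-10/7} × {-4/5, 8/53, 2/7, 2⋅√11, 6⋅√5}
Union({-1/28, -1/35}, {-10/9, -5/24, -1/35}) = {-10/9, -5/24, -1/28, -1/35}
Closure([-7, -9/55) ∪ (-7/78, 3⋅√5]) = [-7, -9/55] ∪ [-7/78, 3⋅√5]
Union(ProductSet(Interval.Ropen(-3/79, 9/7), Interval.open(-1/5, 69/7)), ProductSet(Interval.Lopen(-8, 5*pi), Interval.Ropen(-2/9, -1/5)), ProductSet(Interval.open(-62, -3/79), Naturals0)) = Union(ProductSet(Interval.open(-62, -3/79), Naturals0), ProductSet(Interval.Lopen(-8, 5*pi), Interval.Ropen(-2/9, -1/5)), ProductSet(Interval.Ropen(-3/79, 9/7), Interval.open(-1/5, 69/7)))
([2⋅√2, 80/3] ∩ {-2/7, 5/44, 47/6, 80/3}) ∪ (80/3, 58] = {47/6} ∪ [80/3, 58]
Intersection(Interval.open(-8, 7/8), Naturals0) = Range(0, 1, 1)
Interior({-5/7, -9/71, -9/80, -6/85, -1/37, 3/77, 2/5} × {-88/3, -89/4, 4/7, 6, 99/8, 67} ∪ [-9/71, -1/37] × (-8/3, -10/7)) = (-9/71, -1/37) × (-8/3, -10/7)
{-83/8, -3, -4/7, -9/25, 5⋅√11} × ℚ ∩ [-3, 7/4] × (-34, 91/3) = {-3, -4/7, -9/25} × (ℚ ∩ (-34, 91/3))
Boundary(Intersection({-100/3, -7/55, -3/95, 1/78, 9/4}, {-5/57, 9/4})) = {9/4}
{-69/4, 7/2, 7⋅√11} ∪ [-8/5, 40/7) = {-69/4, 7⋅√11} ∪ [-8/5, 40/7)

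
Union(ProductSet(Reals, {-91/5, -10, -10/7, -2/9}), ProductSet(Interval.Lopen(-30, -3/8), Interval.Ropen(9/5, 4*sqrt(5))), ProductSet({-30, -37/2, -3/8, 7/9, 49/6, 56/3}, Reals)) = Union(ProductSet({-30, -37/2, -3/8, 7/9, 49/6, 56/3}, Reals), ProductSet(Interval.Lopen(-30, -3/8), Interval.Ropen(9/5, 4*sqrt(5))), ProductSet(Reals, {-91/5, -10, -10/7, -2/9}))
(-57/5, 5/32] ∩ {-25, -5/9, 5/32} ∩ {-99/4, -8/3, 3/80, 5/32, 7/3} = {5/32}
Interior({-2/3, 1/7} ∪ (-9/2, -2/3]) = (-9/2, -2/3)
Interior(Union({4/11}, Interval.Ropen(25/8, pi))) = Interval.open(25/8, pi)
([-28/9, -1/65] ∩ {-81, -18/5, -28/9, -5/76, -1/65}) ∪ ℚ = ℚ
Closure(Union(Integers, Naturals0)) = Integers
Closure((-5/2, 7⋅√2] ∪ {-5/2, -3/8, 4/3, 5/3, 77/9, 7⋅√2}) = [-5/2, 7⋅√2]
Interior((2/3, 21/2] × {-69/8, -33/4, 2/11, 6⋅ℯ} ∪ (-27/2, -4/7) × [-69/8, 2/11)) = (-27/2, -4/7) × (-69/8, 2/11)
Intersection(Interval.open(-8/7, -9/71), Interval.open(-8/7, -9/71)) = Interval.open(-8/7, -9/71)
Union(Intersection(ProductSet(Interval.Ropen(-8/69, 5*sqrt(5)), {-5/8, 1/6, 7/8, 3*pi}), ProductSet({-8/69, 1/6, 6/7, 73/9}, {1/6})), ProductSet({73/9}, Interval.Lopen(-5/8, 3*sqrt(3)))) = Union(ProductSet({73/9}, Interval.Lopen(-5/8, 3*sqrt(3))), ProductSet({-8/69, 1/6, 6/7, 73/9}, {1/6}))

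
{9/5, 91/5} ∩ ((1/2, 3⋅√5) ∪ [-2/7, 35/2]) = {9/5}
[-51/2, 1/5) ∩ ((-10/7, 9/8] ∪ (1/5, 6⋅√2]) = (-10/7, 1/5)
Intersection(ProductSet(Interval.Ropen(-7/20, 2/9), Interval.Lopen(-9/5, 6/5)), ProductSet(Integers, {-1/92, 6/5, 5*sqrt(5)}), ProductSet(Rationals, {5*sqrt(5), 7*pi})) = EmptySet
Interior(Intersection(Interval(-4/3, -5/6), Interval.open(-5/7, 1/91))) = EmptySet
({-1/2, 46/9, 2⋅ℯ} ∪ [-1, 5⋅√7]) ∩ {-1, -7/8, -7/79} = {-1, -7/8, -7/79}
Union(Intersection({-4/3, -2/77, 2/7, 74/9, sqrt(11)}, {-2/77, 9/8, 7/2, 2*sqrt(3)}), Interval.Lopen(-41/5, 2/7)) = Interval.Lopen(-41/5, 2/7)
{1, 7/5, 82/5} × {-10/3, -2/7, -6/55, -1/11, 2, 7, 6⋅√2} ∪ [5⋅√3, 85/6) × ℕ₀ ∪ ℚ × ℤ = (ℚ × ℤ) ∪ ([5⋅√3, 85/6) × ℕ₀) ∪ ({1, 7/5, 82/5} × {-10/3, -2/7, -6/55, -1/11, 2, 7, 6⋅√2})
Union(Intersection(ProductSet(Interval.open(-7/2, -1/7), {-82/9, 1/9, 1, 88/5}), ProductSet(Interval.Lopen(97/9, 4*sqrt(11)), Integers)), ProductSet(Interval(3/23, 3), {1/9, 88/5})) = ProductSet(Interval(3/23, 3), {1/9, 88/5})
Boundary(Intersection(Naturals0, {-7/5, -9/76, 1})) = {1}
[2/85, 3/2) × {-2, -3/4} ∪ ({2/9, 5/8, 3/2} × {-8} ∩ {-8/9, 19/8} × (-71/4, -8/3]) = [2/85, 3/2) × {-2, -3/4}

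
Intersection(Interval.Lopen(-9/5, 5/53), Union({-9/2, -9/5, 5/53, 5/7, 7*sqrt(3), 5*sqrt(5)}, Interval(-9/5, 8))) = Interval.Lopen(-9/5, 5/53)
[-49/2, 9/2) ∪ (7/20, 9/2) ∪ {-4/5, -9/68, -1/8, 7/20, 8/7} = [-49/2, 9/2)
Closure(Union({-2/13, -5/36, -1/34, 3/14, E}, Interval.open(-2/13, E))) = Interval(-2/13, E)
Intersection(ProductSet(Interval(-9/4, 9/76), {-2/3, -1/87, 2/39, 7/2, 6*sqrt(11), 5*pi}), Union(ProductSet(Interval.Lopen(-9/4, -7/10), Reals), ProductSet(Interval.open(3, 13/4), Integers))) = ProductSet(Interval.Lopen(-9/4, -7/10), {-2/3, -1/87, 2/39, 7/2, 6*sqrt(11), 5*pi})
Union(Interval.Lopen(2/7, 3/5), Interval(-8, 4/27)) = Union(Interval(-8, 4/27), Interval.Lopen(2/7, 3/5))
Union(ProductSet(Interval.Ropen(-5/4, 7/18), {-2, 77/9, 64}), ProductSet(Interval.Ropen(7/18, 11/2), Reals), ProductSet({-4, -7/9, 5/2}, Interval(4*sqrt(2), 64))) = Union(ProductSet({-4, -7/9, 5/2}, Interval(4*sqrt(2), 64)), ProductSet(Interval.Ropen(-5/4, 7/18), {-2, 77/9, 64}), ProductSet(Interval.Ropen(7/18, 11/2), Reals))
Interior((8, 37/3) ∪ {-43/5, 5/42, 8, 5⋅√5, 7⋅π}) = (8, 37/3)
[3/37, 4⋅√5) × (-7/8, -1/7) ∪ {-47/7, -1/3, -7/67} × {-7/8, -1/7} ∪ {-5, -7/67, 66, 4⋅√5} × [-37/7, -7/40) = ({-47/7, -1/3, -7/67} × {-7/8, -1/7}) ∪ ({-5, -7/67, 66, 4⋅√5} × [-37/7, -7/40)) ∪ ([3/37, 4⋅√5) × (-7/8, -1/7))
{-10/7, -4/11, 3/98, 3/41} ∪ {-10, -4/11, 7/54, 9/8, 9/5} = {-10, -10/7, -4/11, 3/98, 3/41, 7/54, 9/8, 9/5}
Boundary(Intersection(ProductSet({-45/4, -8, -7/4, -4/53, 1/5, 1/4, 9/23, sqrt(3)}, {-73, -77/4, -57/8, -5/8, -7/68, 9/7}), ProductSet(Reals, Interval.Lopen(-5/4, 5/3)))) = ProductSet({-45/4, -8, -7/4, -4/53, 1/5, 1/4, 9/23, sqrt(3)}, {-5/8, -7/68, 9/7})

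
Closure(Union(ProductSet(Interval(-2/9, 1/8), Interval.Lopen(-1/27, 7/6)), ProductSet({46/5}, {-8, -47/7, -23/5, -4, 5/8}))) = Union(ProductSet({46/5}, {-8, -47/7, -23/5, -4, 5/8}), ProductSet(Interval(-2/9, 1/8), Interval(-1/27, 7/6)))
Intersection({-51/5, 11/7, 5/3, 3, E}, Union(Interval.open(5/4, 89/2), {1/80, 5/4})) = {11/7, 5/3, 3, E}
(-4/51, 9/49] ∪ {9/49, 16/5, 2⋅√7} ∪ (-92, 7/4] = (-92, 7/4] ∪ {16/5, 2⋅√7}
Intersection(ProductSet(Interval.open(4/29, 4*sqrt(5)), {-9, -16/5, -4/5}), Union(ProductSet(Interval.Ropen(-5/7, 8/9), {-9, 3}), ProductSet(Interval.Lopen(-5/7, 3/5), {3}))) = ProductSet(Interval.open(4/29, 8/9), {-9})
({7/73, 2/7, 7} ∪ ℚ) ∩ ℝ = ℚ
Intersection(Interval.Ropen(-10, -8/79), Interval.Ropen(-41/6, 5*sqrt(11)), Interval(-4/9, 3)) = Interval.Ropen(-4/9, -8/79)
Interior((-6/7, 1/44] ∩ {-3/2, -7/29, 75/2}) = ∅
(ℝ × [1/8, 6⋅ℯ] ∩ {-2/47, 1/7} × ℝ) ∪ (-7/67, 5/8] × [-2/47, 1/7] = ({-2/47, 1/7} × [1/8, 6⋅ℯ]) ∪ ((-7/67, 5/8] × [-2/47, 1/7])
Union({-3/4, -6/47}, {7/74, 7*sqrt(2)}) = {-3/4, -6/47, 7/74, 7*sqrt(2)}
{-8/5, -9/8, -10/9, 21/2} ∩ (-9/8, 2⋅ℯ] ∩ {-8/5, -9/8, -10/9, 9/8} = {-10/9}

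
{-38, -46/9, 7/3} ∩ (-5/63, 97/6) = {7/3}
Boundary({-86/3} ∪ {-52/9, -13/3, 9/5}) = {-86/3, -52/9, -13/3, 9/5}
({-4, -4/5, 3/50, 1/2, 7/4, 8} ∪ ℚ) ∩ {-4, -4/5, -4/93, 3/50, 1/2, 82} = {-4, -4/5, -4/93, 3/50, 1/2, 82}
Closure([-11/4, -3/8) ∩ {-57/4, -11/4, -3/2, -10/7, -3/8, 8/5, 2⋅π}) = {-11/4, -3/2, -10/7}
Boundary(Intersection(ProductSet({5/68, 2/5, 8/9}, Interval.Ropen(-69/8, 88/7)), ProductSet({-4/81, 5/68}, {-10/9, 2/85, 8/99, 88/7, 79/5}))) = ProductSet({5/68}, {-10/9, 2/85, 8/99})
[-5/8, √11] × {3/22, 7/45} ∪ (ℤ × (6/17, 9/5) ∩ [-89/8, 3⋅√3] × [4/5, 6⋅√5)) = ({-11, -10, …, 5} × [4/5, 9/5)) ∪ ([-5/8, √11] × {3/22, 7/45})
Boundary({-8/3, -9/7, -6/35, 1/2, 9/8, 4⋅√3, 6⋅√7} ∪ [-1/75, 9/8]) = {-8/3, -9/7, -6/35, -1/75, 9/8, 4⋅√3, 6⋅√7}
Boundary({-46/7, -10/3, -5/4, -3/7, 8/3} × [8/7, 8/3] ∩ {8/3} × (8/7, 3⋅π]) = {8/3} × [8/7, 8/3]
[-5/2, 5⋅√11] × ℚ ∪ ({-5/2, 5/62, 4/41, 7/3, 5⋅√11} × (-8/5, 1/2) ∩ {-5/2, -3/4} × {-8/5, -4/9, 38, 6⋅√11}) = [-5/2, 5⋅√11] × ℚ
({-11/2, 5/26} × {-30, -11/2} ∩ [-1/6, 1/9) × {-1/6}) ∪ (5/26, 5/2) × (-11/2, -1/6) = (5/26, 5/2) × (-11/2, -1/6)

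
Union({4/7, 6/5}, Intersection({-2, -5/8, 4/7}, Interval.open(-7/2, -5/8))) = {-2, 4/7, 6/5}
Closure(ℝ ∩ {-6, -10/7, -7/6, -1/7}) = {-6, -10/7, -7/6, -1/7}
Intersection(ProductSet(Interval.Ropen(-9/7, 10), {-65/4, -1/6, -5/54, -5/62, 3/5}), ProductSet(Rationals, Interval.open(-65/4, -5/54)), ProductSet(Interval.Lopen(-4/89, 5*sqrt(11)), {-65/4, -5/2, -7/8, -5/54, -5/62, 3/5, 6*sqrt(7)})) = EmptySet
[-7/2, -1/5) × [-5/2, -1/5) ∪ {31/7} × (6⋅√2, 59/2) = ([-7/2, -1/5) × [-5/2, -1/5)) ∪ ({31/7} × (6⋅√2, 59/2))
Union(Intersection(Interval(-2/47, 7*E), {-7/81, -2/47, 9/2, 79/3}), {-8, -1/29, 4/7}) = {-8, -2/47, -1/29, 4/7, 9/2}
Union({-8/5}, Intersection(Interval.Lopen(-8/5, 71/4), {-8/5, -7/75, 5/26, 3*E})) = {-8/5, -7/75, 5/26, 3*E}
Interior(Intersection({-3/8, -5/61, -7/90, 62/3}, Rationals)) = EmptySet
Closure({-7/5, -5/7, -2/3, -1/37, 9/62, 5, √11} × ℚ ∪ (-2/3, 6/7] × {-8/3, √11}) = ([-2/3, 6/7] × {-8/3, √11}) ∪ ({-7/5, -5/7, -2/3, -1/37, 9/62, 5, √11} × ℝ)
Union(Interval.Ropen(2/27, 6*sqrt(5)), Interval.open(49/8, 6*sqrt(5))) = Interval.Ropen(2/27, 6*sqrt(5))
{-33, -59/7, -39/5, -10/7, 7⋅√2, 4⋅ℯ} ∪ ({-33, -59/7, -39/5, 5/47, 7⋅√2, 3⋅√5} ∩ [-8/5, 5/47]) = {-33, -59/7, -39/5, -10/7, 5/47, 7⋅√2, 4⋅ℯ}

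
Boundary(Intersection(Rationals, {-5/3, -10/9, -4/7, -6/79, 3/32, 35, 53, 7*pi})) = {-5/3, -10/9, -4/7, -6/79, 3/32, 35, 53}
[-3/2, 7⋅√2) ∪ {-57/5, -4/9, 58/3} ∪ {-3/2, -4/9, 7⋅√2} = {-57/5, 58/3} ∪ [-3/2, 7⋅√2]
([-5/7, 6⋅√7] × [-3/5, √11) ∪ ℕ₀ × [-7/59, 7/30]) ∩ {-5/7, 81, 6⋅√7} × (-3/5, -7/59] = ({81} × {-7/59}) ∪ ({-5/7, 6⋅√7} × (-3/5, -7/59])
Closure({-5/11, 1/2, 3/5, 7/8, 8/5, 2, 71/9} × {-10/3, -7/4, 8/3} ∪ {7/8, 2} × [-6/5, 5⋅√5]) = ({7/8, 2} × [-6/5, 5⋅√5]) ∪ ({-5/11, 1/2, 3/5, 7/8, 8/5, 2, 71/9} × {-10/3, -7/4, 8/3})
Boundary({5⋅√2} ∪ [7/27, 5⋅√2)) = {7/27, 5⋅√2}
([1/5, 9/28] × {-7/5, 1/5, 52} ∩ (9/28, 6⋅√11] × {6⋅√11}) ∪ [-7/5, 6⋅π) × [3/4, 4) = [-7/5, 6⋅π) × [3/4, 4)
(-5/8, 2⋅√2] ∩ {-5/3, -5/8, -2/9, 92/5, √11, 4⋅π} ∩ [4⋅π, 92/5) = ∅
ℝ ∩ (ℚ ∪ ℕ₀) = ℚ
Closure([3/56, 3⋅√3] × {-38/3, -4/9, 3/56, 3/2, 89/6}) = [3/56, 3⋅√3] × {-38/3, -4/9, 3/56, 3/2, 89/6}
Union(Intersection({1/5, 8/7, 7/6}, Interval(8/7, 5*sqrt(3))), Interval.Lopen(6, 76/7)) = Union({8/7, 7/6}, Interval.Lopen(6, 76/7))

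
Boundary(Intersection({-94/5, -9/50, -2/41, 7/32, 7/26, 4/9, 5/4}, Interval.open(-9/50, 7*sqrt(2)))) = {-2/41, 7/32, 7/26, 4/9, 5/4}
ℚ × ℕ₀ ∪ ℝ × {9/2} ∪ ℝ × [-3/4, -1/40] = (ℚ × ℕ₀) ∪ (ℝ × ([-3/4, -1/40] ∪ {9/2}))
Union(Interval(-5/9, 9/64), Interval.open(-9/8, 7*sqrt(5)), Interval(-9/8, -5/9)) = Interval.Ropen(-9/8, 7*sqrt(5))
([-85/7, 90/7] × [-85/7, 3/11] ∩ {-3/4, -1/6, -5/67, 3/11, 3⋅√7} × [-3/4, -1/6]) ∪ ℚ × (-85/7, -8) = (ℚ × (-85/7, -8)) ∪ ({-3/4, -1/6, -5/67, 3/11, 3⋅√7} × [-3/4, -1/6])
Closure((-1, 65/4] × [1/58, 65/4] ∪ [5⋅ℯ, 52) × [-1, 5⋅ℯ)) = ({52} × [-1, 5⋅ℯ]) ∪ ([5⋅ℯ, 52] × {-1}) ∪ ({52, 5⋅ℯ} × [-1, 1/58]) ∪ ([-1, 65/4] × [1/58, 65/4]) ∪ ([65/4, 52] × {-1, 5⋅ℯ}) ∪ ([5⋅ℯ, 52) × [-1, 5⋅ℯ))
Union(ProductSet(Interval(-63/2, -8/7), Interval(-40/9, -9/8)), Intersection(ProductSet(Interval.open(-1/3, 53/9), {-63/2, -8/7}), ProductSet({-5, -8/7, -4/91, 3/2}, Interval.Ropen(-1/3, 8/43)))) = ProductSet(Interval(-63/2, -8/7), Interval(-40/9, -9/8))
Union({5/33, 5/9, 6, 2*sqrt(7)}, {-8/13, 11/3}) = {-8/13, 5/33, 5/9, 11/3, 6, 2*sqrt(7)}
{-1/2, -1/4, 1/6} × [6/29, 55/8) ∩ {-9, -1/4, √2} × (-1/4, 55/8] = {-1/4} × [6/29, 55/8)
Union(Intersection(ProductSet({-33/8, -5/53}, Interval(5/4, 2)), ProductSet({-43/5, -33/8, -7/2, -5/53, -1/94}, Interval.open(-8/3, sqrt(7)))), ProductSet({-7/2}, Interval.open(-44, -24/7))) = Union(ProductSet({-7/2}, Interval.open(-44, -24/7)), ProductSet({-33/8, -5/53}, Interval(5/4, 2)))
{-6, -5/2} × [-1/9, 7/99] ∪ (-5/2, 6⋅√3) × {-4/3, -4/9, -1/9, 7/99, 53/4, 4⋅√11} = ({-6, -5/2} × [-1/9, 7/99]) ∪ ((-5/2, 6⋅√3) × {-4/3, -4/9, -1/9, 7/99, 53/4, 4⋅√11})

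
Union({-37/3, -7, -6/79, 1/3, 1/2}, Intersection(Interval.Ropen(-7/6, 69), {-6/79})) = {-37/3, -7, -6/79, 1/3, 1/2}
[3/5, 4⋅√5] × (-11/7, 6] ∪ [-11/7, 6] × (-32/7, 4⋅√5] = ([-11/7, 6] × (-32/7, 4⋅√5]) ∪ ([3/5, 4⋅√5] × (-11/7, 6])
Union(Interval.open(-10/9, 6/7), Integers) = Union(Integers, Interval.open(-10/9, 6/7))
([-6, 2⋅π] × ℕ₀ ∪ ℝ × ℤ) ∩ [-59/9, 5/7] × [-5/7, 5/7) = [-59/9, 5/7] × {0}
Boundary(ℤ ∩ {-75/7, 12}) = {12}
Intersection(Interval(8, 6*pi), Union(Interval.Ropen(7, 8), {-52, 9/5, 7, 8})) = {8}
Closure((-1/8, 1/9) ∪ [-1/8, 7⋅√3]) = [-1/8, 7⋅√3]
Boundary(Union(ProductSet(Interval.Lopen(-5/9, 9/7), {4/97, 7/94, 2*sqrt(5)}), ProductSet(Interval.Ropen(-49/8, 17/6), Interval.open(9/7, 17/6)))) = Union(ProductSet({-49/8, 17/6}, Interval(9/7, 17/6)), ProductSet(Interval(-49/8, 17/6), {9/7, 17/6}), ProductSet(Interval(-5/9, 9/7), {4/97, 7/94, 2*sqrt(5)}))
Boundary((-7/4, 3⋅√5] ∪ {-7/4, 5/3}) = {-7/4, 3⋅√5}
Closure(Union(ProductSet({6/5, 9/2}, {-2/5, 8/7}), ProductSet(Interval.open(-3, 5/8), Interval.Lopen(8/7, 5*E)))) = Union(ProductSet({-3, 5/8}, Interval(8/7, 5*E)), ProductSet({6/5, 9/2}, {-2/5, 8/7}), ProductSet(Interval(-3, 5/8), {8/7, 5*E}), ProductSet(Interval.open(-3, 5/8), Interval.Lopen(8/7, 5*E)))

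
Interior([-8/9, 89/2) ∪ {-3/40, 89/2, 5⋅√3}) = (-8/9, 89/2)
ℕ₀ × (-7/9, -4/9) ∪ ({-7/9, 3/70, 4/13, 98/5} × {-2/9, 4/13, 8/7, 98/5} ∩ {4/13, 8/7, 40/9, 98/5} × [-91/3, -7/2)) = ℕ₀ × (-7/9, -4/9)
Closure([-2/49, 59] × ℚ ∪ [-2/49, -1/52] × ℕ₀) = [-2/49, 59] × ℝ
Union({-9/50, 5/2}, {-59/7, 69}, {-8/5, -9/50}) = {-59/7, -8/5, -9/50, 5/2, 69}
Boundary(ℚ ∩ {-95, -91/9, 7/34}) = {-95, -91/9, 7/34}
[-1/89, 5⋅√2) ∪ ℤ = ℤ ∪ [-1/89, 5⋅√2)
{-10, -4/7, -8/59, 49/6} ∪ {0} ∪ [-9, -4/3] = {-10, -4/7, -8/59, 0, 49/6} ∪ [-9, -4/3]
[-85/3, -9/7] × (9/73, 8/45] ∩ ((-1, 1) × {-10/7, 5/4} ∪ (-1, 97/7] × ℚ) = ∅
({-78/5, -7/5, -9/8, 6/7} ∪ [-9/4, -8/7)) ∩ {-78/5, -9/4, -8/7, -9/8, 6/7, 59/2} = {-78/5, -9/4, -9/8, 6/7}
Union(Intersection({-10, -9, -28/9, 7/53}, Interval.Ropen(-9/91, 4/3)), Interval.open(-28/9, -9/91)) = Union({7/53}, Interval.open(-28/9, -9/91))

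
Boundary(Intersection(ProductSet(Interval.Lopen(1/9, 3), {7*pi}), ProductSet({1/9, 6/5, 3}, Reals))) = ProductSet({6/5, 3}, {7*pi})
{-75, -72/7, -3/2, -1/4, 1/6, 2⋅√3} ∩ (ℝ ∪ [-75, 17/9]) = {-75, -72/7, -3/2, -1/4, 1/6, 2⋅√3}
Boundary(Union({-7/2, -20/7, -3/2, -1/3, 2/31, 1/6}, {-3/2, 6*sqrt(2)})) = {-7/2, -20/7, -3/2, -1/3, 2/31, 1/6, 6*sqrt(2)}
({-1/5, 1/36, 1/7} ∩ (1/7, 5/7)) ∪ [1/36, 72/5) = [1/36, 72/5)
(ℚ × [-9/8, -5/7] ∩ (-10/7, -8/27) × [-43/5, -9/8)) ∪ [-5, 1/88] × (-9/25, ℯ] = [-5, 1/88] × (-9/25, ℯ]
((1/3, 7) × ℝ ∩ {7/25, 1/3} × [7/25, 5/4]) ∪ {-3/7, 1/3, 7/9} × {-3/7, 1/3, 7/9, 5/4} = {-3/7, 1/3, 7/9} × {-3/7, 1/3, 7/9, 5/4}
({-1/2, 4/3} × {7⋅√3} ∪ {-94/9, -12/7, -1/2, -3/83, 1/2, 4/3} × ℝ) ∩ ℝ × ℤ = {-94/9, -12/7, -1/2, -3/83, 1/2, 4/3} × ℤ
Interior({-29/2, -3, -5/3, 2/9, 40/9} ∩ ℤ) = ∅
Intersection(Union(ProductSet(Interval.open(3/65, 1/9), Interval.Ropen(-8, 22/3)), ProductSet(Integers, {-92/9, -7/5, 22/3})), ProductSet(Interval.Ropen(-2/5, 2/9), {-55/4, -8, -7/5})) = Union(ProductSet(Interval.open(3/65, 1/9), {-8, -7/5}), ProductSet(Range(0, 1, 1), {-7/5}))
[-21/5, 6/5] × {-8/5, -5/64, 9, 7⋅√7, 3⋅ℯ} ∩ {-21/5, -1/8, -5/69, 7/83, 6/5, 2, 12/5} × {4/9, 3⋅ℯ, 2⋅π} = {-21/5, -1/8, -5/69, 7/83, 6/5} × {3⋅ℯ}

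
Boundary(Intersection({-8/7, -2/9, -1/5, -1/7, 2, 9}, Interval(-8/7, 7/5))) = {-8/7, -2/9, -1/5, -1/7}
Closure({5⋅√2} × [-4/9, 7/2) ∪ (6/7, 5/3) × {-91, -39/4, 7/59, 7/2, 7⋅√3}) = ({5⋅√2} × [-4/9, 7/2]) ∪ ([6/7, 5/3] × {-91, -39/4, 7/59, 7/2, 7⋅√3})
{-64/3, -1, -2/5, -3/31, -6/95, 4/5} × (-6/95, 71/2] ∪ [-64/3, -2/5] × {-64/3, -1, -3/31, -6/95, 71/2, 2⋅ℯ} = ({-64/3, -1, -2/5, -3/31, -6/95, 4/5} × (-6/95, 71/2]) ∪ ([-64/3, -2/5] × {-64/3, -1, -3/31, -6/95, 71/2, 2⋅ℯ})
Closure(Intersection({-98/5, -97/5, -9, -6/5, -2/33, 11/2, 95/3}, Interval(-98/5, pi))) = {-98/5, -97/5, -9, -6/5, -2/33}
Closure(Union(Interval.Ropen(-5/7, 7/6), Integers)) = Union(Integers, Interval(-5/7, 7/6))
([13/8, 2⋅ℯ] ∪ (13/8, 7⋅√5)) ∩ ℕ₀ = {2, 3, …, 15}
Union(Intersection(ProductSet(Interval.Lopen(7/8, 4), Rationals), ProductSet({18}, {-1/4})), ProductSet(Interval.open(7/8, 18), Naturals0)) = ProductSet(Interval.open(7/8, 18), Naturals0)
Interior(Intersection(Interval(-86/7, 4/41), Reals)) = Interval.open(-86/7, 4/41)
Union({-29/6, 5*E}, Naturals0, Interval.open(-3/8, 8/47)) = Union({-29/6, 5*E}, Interval.open(-3/8, 8/47), Naturals0)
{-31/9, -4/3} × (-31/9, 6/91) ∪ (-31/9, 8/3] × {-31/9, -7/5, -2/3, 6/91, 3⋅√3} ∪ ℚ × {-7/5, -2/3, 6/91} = (ℚ × {-7/5, -2/3, 6/91}) ∪ ({-31/9, -4/3} × (-31/9, 6/91)) ∪ ((-31/9, 8/3] × {-31/9, -7/5, -2/3, 6/91, 3⋅√3})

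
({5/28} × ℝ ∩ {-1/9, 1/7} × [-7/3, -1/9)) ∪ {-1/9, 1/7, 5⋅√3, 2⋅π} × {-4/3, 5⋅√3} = {-1/9, 1/7, 5⋅√3, 2⋅π} × {-4/3, 5⋅√3}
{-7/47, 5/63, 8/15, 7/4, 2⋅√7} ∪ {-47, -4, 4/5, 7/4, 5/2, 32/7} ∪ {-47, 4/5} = {-47, -4, -7/47, 5/63, 8/15, 4/5, 7/4, 5/2, 32/7, 2⋅√7}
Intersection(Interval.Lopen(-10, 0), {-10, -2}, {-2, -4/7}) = {-2}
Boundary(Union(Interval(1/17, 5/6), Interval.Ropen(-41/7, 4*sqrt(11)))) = {-41/7, 4*sqrt(11)}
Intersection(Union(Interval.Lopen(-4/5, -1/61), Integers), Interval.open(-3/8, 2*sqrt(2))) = Union(Interval.Lopen(-3/8, -1/61), Range(0, 3, 1))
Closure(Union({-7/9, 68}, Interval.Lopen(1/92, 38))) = Union({-7/9, 68}, Interval(1/92, 38))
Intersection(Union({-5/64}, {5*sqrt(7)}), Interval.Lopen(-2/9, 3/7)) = {-5/64}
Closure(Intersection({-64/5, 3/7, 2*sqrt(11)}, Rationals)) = {-64/5, 3/7}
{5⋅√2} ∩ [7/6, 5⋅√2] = {5⋅√2}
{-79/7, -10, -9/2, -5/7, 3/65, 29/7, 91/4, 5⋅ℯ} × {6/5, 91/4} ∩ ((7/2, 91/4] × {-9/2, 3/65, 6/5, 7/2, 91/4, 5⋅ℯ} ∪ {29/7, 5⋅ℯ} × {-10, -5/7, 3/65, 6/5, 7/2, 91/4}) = {29/7, 91/4, 5⋅ℯ} × {6/5, 91/4}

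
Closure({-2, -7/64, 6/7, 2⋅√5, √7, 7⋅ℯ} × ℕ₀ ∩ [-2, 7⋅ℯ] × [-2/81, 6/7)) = {-2, -7/64, 6/7, 2⋅√5, √7, 7⋅ℯ} × {0}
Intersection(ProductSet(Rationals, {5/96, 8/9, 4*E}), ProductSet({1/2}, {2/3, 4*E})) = ProductSet({1/2}, {4*E})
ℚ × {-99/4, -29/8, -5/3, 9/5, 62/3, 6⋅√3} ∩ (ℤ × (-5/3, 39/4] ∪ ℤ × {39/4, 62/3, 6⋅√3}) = ℤ × {9/5, 62/3, 6⋅√3}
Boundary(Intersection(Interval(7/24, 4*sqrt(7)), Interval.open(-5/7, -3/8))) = EmptySet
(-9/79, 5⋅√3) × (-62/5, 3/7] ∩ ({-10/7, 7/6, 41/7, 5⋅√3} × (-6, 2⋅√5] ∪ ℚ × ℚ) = ({7/6, 41/7} × (-6, 3/7]) ∪ ((ℚ ∩ (-9/79, 5⋅√3)) × (ℚ ∩ (-62/5, 3/7]))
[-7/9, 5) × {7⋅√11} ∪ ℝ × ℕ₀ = (ℝ × ℕ₀) ∪ ([-7/9, 5) × {7⋅√11})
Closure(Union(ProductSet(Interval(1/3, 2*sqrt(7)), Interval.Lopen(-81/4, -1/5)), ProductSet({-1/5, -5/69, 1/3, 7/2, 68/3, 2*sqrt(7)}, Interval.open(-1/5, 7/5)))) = Union(ProductSet({-1/5, -5/69, 1/3, 7/2, 68/3, 2*sqrt(7)}, Interval(-1/5, 7/5)), ProductSet(Interval(1/3, 2*sqrt(7)), Interval(-81/4, -1/5)))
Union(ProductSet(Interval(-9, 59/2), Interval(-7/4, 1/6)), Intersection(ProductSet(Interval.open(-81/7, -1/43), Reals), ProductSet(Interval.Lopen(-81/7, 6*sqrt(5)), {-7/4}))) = Union(ProductSet(Interval.open(-81/7, -1/43), {-7/4}), ProductSet(Interval(-9, 59/2), Interval(-7/4, 1/6)))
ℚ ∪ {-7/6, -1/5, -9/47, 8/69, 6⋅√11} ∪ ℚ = ℚ ∪ {6⋅√11}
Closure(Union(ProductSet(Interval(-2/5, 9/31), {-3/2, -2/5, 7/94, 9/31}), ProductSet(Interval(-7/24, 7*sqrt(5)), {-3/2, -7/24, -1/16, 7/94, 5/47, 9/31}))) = Union(ProductSet(Interval(-2/5, 9/31), {-3/2, -2/5, 7/94, 9/31}), ProductSet(Interval(-7/24, 7*sqrt(5)), {-3/2, -7/24, -1/16, 7/94, 5/47, 9/31}))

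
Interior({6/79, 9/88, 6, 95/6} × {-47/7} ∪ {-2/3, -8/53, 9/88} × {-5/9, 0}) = ∅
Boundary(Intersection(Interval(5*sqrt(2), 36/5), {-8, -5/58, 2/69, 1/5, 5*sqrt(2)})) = {5*sqrt(2)}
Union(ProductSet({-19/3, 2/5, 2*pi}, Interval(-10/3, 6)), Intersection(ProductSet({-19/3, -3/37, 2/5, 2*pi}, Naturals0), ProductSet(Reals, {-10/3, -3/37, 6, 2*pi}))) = Union(ProductSet({-19/3, 2/5, 2*pi}, Interval(-10/3, 6)), ProductSet({-19/3, -3/37, 2/5, 2*pi}, {6}))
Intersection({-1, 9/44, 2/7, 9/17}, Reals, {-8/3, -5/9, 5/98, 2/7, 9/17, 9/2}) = {2/7, 9/17}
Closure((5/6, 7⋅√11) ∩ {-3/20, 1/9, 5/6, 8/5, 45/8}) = {8/5, 45/8}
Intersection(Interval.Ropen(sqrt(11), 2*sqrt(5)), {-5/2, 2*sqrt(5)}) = EmptySet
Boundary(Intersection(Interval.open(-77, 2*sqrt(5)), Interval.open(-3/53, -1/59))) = {-3/53, -1/59}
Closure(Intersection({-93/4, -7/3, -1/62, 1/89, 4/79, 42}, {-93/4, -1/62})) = {-93/4, -1/62}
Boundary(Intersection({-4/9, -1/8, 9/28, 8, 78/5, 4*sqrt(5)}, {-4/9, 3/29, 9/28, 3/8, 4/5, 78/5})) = {-4/9, 9/28, 78/5}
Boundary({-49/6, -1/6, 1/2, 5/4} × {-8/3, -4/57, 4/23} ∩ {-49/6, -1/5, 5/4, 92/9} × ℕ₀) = ∅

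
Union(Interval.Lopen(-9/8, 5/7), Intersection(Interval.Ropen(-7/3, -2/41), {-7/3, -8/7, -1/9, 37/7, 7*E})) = Union({-7/3, -8/7}, Interval.Lopen(-9/8, 5/7))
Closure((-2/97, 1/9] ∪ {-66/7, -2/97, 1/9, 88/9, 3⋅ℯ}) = {-66/7, 88/9, 3⋅ℯ} ∪ [-2/97, 1/9]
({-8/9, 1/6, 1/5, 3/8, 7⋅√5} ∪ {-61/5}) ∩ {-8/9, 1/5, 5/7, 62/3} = {-8/9, 1/5}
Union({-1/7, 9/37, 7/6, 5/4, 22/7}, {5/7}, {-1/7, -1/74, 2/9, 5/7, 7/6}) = {-1/7, -1/74, 2/9, 9/37, 5/7, 7/6, 5/4, 22/7}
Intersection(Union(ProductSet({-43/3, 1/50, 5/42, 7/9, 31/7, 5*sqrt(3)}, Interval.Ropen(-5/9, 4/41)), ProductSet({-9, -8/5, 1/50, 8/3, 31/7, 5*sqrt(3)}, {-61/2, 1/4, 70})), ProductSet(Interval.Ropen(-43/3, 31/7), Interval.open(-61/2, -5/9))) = EmptySet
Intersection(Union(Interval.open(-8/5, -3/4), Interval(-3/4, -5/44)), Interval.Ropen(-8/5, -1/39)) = Interval.Lopen(-8/5, -5/44)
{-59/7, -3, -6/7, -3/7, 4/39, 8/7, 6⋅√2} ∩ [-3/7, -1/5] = {-3/7}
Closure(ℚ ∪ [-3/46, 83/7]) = ℚ ∪ (-∞, ∞)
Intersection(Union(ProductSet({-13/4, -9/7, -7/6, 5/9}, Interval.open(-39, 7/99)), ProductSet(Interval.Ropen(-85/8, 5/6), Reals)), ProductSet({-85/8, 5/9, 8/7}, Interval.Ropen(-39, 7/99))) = ProductSet({-85/8, 5/9}, Interval.Ropen(-39, 7/99))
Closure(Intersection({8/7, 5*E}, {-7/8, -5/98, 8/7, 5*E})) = {8/7, 5*E}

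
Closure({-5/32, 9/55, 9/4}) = {-5/32, 9/55, 9/4}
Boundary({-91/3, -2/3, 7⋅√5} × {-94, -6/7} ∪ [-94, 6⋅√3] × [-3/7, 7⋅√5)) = ({-91/3, -2/3, 7⋅√5} × {-94, -6/7}) ∪ ({-94, 6⋅√3} × [-3/7, 7⋅√5]) ∪ ([-94, 6⋅√3] × {-3/7, 7⋅√5})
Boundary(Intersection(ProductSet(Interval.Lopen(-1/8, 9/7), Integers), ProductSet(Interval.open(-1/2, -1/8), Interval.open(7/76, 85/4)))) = EmptySet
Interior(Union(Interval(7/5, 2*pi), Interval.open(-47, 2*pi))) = Interval.open(-47, 2*pi)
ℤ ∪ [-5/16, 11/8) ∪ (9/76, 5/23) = ℤ ∪ [-5/16, 11/8)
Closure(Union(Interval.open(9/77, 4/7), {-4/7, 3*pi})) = Union({-4/7, 3*pi}, Interval(9/77, 4/7))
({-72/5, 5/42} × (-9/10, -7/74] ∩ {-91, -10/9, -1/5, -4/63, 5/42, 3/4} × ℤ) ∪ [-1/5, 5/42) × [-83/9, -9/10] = [-1/5, 5/42) × [-83/9, -9/10]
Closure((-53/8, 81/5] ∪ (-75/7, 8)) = [-75/7, 81/5]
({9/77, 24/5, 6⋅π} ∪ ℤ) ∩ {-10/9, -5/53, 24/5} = {24/5}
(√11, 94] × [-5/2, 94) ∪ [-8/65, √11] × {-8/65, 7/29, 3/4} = ([-8/65, √11] × {-8/65, 7/29, 3/4}) ∪ ((√11, 94] × [-5/2, 94))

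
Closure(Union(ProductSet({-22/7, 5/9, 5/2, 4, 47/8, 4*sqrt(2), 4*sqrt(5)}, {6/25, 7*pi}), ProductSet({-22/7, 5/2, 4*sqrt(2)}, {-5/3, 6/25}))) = Union(ProductSet({-22/7, 5/2, 4*sqrt(2)}, {-5/3, 6/25}), ProductSet({-22/7, 5/9, 5/2, 4, 47/8, 4*sqrt(2), 4*sqrt(5)}, {6/25, 7*pi}))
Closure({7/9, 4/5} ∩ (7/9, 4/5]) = {4/5}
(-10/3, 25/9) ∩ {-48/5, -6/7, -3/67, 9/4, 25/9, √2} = {-6/7, -3/67, 9/4, √2}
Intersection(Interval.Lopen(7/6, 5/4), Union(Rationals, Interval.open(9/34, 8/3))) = Union(Intersection(Interval.Lopen(7/6, 5/4), Rationals), Interval.Lopen(7/6, 5/4))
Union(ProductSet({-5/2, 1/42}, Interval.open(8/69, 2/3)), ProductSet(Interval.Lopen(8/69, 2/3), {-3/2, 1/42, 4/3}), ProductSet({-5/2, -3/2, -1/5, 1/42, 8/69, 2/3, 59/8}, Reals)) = Union(ProductSet({-5/2, -3/2, -1/5, 1/42, 8/69, 2/3, 59/8}, Reals), ProductSet(Interval.Lopen(8/69, 2/3), {-3/2, 1/42, 4/3}))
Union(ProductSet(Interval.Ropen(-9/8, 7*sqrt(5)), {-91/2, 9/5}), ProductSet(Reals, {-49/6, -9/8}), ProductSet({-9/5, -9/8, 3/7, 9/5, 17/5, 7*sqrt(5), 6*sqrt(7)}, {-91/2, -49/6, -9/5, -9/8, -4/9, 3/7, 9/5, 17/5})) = Union(ProductSet({-9/5, -9/8, 3/7, 9/5, 17/5, 7*sqrt(5), 6*sqrt(7)}, {-91/2, -49/6, -9/5, -9/8, -4/9, 3/7, 9/5, 17/5}), ProductSet(Interval.Ropen(-9/8, 7*sqrt(5)), {-91/2, 9/5}), ProductSet(Reals, {-49/6, -9/8}))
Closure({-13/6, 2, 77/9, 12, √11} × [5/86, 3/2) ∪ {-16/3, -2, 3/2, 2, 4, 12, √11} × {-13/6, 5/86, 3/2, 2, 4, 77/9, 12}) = ({-13/6, 2, 77/9, 12, √11} × [5/86, 3/2]) ∪ ({-16/3, -2, 3/2, 2, 4, 12, √11} × {-13/6, 5/86, 3/2, 2, 4, 77/9, 12})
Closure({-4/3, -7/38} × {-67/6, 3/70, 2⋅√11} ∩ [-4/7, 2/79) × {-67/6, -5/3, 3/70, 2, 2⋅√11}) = {-7/38} × {-67/6, 3/70, 2⋅√11}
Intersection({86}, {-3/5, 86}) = {86}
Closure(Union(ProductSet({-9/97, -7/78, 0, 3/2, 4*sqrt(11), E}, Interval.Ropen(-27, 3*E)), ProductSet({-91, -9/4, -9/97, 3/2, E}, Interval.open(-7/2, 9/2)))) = Union(ProductSet({-91, -9/4, -9/97, 3/2, E}, Interval(-7/2, 9/2)), ProductSet({-9/97, -7/78, 0, 3/2, 4*sqrt(11), E}, Interval(-27, 3*E)))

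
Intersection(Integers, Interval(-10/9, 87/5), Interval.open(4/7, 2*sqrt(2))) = Range(1, 3, 1)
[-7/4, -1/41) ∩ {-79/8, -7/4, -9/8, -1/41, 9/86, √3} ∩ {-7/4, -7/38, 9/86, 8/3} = {-7/4}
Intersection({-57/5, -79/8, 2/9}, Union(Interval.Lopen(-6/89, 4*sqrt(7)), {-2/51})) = {2/9}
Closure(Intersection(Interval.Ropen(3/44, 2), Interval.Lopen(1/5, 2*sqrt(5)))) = Interval(1/5, 2)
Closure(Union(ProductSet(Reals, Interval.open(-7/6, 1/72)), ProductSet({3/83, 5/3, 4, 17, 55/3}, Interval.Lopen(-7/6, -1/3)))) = ProductSet(Reals, Interval(-7/6, 1/72))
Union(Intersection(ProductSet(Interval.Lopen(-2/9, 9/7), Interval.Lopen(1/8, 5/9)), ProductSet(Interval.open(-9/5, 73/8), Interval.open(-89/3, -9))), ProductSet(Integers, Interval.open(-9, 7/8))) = ProductSet(Integers, Interval.open(-9, 7/8))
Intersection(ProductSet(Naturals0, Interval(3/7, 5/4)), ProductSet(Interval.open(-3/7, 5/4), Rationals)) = ProductSet(Range(0, 2, 1), Intersection(Interval(3/7, 5/4), Rationals))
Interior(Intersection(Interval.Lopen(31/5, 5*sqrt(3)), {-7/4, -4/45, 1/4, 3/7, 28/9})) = EmptySet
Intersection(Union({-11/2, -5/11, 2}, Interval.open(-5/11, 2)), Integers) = Range(0, 3, 1)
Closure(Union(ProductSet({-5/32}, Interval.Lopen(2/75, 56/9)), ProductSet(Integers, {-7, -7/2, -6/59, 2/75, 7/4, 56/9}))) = Union(ProductSet({-5/32}, Interval(2/75, 56/9)), ProductSet(Integers, {-7, -7/2, -6/59, 2/75, 7/4, 56/9}))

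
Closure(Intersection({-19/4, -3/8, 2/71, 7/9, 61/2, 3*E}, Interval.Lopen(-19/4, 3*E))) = {-3/8, 2/71, 7/9, 3*E}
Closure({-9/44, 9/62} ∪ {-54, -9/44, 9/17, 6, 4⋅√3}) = {-54, -9/44, 9/62, 9/17, 6, 4⋅√3}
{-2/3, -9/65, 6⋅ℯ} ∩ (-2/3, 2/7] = {-9/65}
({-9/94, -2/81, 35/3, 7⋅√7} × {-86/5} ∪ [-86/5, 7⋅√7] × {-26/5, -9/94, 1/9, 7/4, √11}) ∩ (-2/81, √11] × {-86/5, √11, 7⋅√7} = (-2/81, √11] × {√11}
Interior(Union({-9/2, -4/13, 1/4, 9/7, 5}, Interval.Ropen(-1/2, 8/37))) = Interval.open(-1/2, 8/37)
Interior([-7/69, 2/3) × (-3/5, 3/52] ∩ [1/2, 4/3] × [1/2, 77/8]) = ∅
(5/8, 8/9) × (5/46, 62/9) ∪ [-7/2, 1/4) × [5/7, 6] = ([-7/2, 1/4) × [5/7, 6]) ∪ ((5/8, 8/9) × (5/46, 62/9))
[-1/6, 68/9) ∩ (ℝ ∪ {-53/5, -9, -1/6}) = [-1/6, 68/9)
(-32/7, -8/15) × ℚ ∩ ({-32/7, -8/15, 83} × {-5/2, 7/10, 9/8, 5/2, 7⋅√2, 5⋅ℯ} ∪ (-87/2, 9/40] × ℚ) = (-32/7, -8/15) × ℚ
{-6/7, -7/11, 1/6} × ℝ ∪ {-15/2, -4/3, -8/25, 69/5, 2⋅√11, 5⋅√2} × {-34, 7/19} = ({-6/7, -7/11, 1/6} × ℝ) ∪ ({-15/2, -4/3, -8/25, 69/5, 2⋅√11, 5⋅√2} × {-34, 7/19})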